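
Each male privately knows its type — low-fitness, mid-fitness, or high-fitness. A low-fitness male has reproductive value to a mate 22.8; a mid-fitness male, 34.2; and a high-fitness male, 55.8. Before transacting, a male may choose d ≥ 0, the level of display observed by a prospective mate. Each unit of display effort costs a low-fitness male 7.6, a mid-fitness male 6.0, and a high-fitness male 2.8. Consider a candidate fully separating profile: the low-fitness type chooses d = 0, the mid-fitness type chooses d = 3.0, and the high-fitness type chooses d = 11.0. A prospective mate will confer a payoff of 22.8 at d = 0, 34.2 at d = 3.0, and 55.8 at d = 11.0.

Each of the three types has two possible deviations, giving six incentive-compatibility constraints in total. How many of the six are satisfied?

4

Low-fitness (own payoff 22.8): to d=3.0 gives 34.2 − 7.6×3.0 = 11.4 → no gain ✓; to d=11.0 gives 55.8 − 7.6×11.0 = -27.8 → no gain ✓.
High-fitness (own payoff 55.8 − 2.8×11.0 = 25): to d=0 gives 22.8 → no gain ✓; to d=3.0 gives 34.2 − 2.8×3.0 = 25.8 → profitable ✗.
Mid-fitness (own payoff 34.2 − 6.0×3.0 = 16.2): to d=0 gives 22.8 → profitable ✗; to d=11.0 gives 55.8 − 6.0×11.0 = -10.2 → no gain ✓.
4 of the 6 constraints hold; not an equilibrium.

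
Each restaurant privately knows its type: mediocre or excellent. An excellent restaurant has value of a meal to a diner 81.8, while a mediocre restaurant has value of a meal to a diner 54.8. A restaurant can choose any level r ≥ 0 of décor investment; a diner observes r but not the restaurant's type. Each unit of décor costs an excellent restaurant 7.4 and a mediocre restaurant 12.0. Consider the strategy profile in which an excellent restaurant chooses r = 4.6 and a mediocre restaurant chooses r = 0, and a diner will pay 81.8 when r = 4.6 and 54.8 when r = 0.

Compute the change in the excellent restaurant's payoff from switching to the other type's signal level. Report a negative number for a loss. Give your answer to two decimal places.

Playing r = 4.6 the excellent restaurant receives 81.8 − 7.4 × 4.6 = 47.76.
Deviating to r = 0 yields 54.8 instead.
Gain from deviating: 54.8 − 47.76 = 7.04.
The gain is positive, so the excellent type's incentive-compatibility constraint is violated — this profile is not a separating equilibrium.

7.04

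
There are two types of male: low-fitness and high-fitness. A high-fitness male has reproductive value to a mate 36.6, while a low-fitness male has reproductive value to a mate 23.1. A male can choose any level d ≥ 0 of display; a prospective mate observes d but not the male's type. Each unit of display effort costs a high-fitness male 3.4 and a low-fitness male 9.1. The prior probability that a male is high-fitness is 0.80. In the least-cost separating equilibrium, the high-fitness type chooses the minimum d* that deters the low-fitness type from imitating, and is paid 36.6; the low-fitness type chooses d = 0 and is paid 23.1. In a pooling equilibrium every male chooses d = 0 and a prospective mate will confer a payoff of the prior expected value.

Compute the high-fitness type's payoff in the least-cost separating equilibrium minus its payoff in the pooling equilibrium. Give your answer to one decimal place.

Least-cost separating signal: d* solves 23.1 = 36.6 − 9.1·d*, so d* = (36.6 − 23.1)/9.1 ≈ 1.4835.
High-fitness type's separating payoff: 36.6 − 3.4 × d* = 36.6 − 3.4 × (36.6 − 23.1)/9.1 = 36.6 − 45.9/9.1 ≈ 31.556.
Pooling payoff: 0.80 × 36.6 + 0.20 × 23.1 = 33.9.
Difference: 31.556 − 33.9 = -2.344, i.e. -2.3 to one decimal place.
The high-fitness type would prefer the pooling outcome.

-2.3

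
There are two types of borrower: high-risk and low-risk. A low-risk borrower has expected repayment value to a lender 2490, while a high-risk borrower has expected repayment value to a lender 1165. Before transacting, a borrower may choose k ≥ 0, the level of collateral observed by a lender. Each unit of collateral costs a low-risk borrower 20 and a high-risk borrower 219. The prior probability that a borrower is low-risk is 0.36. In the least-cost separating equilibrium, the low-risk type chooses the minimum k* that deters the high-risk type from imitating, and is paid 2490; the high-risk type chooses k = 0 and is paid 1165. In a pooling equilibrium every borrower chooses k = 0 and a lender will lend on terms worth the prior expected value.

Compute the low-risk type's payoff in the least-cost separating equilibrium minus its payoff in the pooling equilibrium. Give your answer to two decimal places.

Least-cost separating signal: k* solves 1165 = 2490 − 219·k*, so k* = (2490 − 1165)/219 ≈ 6.0502.
Low-risk type's separating payoff: 2490 − 20 × k* = 2490 − 20 × (2490 − 1165)/219 = 2490 − 26500/219 ≈ 2368.9954.
Pooling payoff: 0.36 × 2490 + 0.64 × 1165 = 1642.
Difference: 2368.9954 − 1642 = 726.9954, i.e. 727.00 to two decimal places.
The low-risk type prefers to separate.

727.00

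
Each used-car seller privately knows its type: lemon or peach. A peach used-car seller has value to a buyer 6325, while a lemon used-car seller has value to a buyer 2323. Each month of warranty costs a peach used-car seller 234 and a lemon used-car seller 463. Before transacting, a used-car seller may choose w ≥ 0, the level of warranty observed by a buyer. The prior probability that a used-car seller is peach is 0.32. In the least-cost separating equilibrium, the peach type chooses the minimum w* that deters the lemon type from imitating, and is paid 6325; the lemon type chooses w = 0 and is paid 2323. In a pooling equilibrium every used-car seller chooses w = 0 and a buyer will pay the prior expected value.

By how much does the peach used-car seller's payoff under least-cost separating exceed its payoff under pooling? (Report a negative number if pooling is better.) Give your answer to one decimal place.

698.8

Least-cost separating signal: w* solves 2323 = 6325 − 463·w*, so w* = (6325 − 2323)/463 ≈ 8.6436.
Peach type's separating payoff: 6325 − 234 × w* = 6325 − 234 × (6325 − 2323)/463 = 6325 − 936468/463 ≈ 4302.391.
Pooling payoff: 0.32 × 6325 + 0.68 × 2323 = 3603.64.
Difference: 4302.391 − 3603.64 = 698.751, i.e. 698.8 to one decimal place.
The peach type prefers to separate.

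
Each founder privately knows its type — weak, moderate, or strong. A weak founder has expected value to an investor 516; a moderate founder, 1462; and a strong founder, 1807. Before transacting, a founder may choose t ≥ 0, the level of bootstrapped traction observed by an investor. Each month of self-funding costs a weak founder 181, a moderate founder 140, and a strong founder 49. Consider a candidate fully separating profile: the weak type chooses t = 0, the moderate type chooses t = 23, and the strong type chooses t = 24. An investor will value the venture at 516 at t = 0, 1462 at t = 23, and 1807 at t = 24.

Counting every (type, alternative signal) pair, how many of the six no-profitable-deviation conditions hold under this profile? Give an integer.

Strong (own payoff 1807 − 49×24 = 631): to t=0 gives 516 → no gain ✓; to t=23 gives 1462 − 49×23 = 335 → no gain ✓.
Weak (own payoff 516): to t=23 gives 1462 − 181×23 = -2701 → no gain ✓; to t=24 gives 1807 − 181×24 = -2537 → no gain ✓.
Moderate (own payoff 1462 − 140×23 = -1758): to t=0 gives 516 → profitable ✗; to t=24 gives 1807 − 140×24 = -1553 → profitable ✗.
4 of the 6 constraints hold; not an equilibrium.

4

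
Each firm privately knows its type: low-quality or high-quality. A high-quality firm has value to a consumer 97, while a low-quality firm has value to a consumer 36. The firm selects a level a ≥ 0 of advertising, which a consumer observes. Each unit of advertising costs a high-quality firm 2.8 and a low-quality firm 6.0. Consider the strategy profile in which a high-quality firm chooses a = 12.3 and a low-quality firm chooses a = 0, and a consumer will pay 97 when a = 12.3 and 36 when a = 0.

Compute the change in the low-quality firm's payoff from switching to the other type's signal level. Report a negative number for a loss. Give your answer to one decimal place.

Playing a = 0 the low-quality firm receives 36.
Deviating to a = 12.3 brings payment 97 at cost 6.0 × 12.3 = 73.8, netting 23.2.
Gain from deviating: 23.2 − 36 = -12.8.
The gain is negative, so the low-quality type's incentive-compatibility constraint is satisfied.

-12.8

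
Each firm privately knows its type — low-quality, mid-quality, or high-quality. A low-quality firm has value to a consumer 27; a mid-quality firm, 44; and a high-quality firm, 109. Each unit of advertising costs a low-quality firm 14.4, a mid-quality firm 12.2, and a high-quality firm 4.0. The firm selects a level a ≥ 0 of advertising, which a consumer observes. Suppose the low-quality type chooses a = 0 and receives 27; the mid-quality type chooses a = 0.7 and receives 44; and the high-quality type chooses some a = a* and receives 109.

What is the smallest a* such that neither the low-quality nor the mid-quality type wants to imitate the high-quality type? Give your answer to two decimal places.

6.03

Low-quality type (on-path payoff 27) won't mimic when 27 ≥ 109 − 14.4·a*, i.e. a* ≥ 5.69.
Mid-quality type (on-path payoff 44 − 12.2×0.7 = 35.46) won't mimic when 35.46 ≥ 109 − 12.2·a*, i.e. a* ≥ 6.03.
Both must hold, so a* = max(5.69, 6.03) = 6.03. The mid-quality type's constraint binds.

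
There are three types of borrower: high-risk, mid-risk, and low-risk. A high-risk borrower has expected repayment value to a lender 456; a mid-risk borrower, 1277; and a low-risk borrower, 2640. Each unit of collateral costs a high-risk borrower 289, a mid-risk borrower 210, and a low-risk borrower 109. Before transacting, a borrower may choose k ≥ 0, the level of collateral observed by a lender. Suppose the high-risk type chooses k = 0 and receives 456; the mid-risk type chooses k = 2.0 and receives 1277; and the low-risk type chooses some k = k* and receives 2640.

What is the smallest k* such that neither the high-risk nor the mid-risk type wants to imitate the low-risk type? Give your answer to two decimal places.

Mid-risk type (on-path payoff 1277 − 210×2.0 = 857) won't mimic when 857 ≥ 2640 − 210·k*, i.e. k* ≥ 8.49.
High-risk type (on-path payoff 456) won't mimic when 456 ≥ 2640 − 289·k*, i.e. k* ≥ 7.56.
Both must hold, so k* = max(7.56, 8.49) = 8.49. The mid-risk type's constraint binds.

8.49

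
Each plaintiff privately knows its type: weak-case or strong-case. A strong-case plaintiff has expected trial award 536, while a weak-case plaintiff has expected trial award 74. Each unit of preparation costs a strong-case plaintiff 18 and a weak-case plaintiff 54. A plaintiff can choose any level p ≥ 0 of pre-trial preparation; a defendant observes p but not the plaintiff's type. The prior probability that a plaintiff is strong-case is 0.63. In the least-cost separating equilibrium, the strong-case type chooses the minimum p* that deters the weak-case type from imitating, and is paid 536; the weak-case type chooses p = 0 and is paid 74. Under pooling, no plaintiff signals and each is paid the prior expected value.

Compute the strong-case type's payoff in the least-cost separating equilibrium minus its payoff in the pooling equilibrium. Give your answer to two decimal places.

Least-cost separating signal: p* solves 74 = 536 − 54·p*, so p* = (536 − 74)/54 ≈ 8.5556.
Strong-case type's separating payoff: 536 − 18 × p* = 536 − 18 × (536 − 74)/54 = 536 − 8316/54 = 382.
Pooling payoff: 0.63 × 536 + 0.37 × 74 = 365.06.
Difference: 382 − 365.06 = 16.94.
The strong-case type prefers to separate.

16.94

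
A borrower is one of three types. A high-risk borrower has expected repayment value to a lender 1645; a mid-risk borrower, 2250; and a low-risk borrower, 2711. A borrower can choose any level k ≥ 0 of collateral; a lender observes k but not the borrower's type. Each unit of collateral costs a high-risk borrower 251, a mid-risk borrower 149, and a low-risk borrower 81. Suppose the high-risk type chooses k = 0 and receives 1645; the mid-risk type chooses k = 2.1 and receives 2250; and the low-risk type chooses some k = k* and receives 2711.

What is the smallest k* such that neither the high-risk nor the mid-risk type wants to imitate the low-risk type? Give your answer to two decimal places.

Mid-risk type (on-path payoff 2250 − 149×2.1 = 1937.1) won't mimic when 1937.1 ≥ 2711 − 149·k*, i.e. k* ≥ 5.19.
High-risk type (on-path payoff 1645) won't mimic when 1645 ≥ 2711 − 251·k*, i.e. k* ≥ 4.25.
Both must hold, so k* = max(4.25, 5.19) = 5.19. The mid-risk type's constraint binds.

5.19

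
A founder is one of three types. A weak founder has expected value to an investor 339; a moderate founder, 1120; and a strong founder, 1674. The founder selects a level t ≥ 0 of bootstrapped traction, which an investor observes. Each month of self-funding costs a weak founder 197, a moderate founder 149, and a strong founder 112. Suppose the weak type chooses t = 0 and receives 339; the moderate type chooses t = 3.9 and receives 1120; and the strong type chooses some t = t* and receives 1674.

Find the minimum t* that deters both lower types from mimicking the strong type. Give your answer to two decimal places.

7.62

Weak type (on-path payoff 339) won't mimic when 339 ≥ 1674 − 197·t*, i.e. t* ≥ 6.78.
Moderate type (on-path payoff 1120 − 149×3.9 = 538.9) won't mimic when 538.9 ≥ 1674 − 149·t*, i.e. t* ≥ 7.62.
Both must hold, so t* = max(6.78, 7.62) = 7.62. The moderate type's constraint binds.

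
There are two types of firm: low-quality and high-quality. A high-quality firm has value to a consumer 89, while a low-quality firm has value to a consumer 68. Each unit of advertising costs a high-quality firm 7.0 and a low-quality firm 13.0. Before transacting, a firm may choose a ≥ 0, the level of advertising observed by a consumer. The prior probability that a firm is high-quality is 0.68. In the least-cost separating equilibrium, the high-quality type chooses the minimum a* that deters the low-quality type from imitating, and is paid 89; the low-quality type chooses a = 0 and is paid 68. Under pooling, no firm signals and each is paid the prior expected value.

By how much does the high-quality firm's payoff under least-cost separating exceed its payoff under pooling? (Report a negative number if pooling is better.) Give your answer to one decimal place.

Least-cost separating signal: a* solves 68 = 89 − 13.0·a*, so a* = (89 − 68)/13.0 ≈ 1.6154.
High-quality type's separating payoff: 89 − 7.0 × a* = 89 − 7.0 × (89 − 68)/13.0 = 89 − 147/13.0 ≈ 77.692.
Pooling payoff: 0.68 × 89 + 0.32 × 68 = 82.28.
Difference: 77.692 − 82.28 = -4.588, i.e. -4.6 to one decimal place.
The high-quality type would prefer the pooling outcome.

-4.6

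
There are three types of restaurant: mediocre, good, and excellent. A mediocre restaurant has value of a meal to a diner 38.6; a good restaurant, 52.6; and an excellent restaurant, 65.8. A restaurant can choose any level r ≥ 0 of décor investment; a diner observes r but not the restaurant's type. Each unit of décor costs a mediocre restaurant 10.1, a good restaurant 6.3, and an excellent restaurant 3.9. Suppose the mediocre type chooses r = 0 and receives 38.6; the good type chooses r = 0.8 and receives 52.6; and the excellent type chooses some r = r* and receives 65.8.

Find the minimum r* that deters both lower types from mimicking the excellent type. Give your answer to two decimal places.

Good type (on-path payoff 52.6 − 6.3×0.8 = 47.56) won't mimic when 47.56 ≥ 65.8 − 6.3·r*, i.e. r* ≥ 2.90.
Mediocre type (on-path payoff 38.6) won't mimic when 38.6 ≥ 65.8 − 10.1·r*, i.e. r* ≥ 2.69.
Both must hold, so r* = max(2.69, 2.90) = 2.90. The good type's constraint binds.

2.90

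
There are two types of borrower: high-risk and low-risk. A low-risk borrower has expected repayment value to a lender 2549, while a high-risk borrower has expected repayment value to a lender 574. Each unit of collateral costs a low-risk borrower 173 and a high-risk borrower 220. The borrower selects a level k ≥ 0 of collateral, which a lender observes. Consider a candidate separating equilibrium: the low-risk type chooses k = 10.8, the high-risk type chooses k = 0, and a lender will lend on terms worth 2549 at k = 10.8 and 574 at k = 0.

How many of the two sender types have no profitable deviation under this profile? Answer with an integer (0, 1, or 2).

Low-risk type: signal → 2549 − 173 × 10.8 = 680.6; deviate to 0 → 574. IC holds (680.6 ≥ 574).
High-risk type: stay at 0 → 574; mimic → 2549 − 220 × 10.8 = 173. IC holds (574 ≥ 173).
2 of 2 constraints hold, so this is a separating equilibrium.

2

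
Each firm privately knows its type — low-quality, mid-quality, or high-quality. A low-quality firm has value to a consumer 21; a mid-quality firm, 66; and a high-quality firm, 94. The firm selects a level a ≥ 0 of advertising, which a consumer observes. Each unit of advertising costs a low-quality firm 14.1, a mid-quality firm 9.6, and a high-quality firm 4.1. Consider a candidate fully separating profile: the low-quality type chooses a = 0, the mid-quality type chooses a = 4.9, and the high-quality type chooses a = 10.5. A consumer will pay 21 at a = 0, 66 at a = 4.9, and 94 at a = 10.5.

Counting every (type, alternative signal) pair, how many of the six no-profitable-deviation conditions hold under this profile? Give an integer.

5

Low-quality (own payoff 21): to a=4.9 gives 66 − 14.1×4.9 = -3.09 → no gain ✓; to a=10.5 gives 94 − 14.1×10.5 = -54.05 → no gain ✓.
High-quality (own payoff 94 − 4.1×10.5 = 50.95): to a=0 gives 21 → no gain ✓; to a=4.9 gives 66 − 4.1×4.9 = 45.91 → no gain ✓.
Mid-quality (own payoff 66 − 9.6×4.9 = 18.96): to a=0 gives 21 → profitable ✗; to a=10.5 gives 94 − 9.6×10.5 = -6.8 → no gain ✓.
5 of the 6 constraints hold; not an equilibrium.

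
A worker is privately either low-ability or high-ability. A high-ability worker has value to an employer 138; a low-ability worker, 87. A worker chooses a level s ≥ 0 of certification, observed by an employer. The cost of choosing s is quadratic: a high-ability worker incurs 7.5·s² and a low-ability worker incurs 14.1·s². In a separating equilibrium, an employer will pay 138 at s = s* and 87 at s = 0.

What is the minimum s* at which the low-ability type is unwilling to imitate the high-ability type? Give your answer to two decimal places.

1.90

The low-ability type at s = 0 receives 87; imitating at s* yields 138 − 14.1·s*².
Indifference: 87 = 138 − 14.1·s*², so s*² = (138 − 87) / 14.1 ≈ 3.6170.
s* = √3.6170 ≈ 1.90.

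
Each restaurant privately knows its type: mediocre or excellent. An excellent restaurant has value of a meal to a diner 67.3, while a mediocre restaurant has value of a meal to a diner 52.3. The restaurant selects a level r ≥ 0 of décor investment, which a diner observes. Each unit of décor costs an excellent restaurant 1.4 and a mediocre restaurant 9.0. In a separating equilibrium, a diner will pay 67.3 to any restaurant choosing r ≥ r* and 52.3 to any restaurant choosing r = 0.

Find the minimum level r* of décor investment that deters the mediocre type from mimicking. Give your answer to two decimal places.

1.67

A mediocre restaurant choosing r = 0 receives 52.3.
Imitating at r* instead would pay 67.3 at cost 9.0·r*, netting 67.3 − 9.0·r*.
Indifference: 52.3 = 67.3 − 9.0·r*, so r* = (67.3 − 52.3) / 9.0 ≈ 1.67.
This is the mediocre type's binding incentive-compatibility constraint; any r ≥ 1.67 sustains separation on that side.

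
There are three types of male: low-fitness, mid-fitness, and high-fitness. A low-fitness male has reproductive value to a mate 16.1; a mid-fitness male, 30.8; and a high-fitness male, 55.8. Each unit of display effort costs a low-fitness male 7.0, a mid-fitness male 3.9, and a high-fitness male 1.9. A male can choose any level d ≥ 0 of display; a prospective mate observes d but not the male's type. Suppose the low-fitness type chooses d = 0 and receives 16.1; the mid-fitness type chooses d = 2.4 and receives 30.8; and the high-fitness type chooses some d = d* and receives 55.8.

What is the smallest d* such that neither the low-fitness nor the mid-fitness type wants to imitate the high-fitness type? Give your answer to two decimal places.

8.81

Low-fitness type (on-path payoff 16.1) won't mimic when 16.1 ≥ 55.8 − 7.0·d*, i.e. d* ≥ 5.67.
Mid-fitness type (on-path payoff 30.8 − 3.9×2.4 = 21.44) won't mimic when 21.44 ≥ 55.8 − 3.9·d*, i.e. d* ≥ 8.81.
Both must hold, so d* = max(5.67, 8.81) = 8.81. The mid-fitness type's constraint binds.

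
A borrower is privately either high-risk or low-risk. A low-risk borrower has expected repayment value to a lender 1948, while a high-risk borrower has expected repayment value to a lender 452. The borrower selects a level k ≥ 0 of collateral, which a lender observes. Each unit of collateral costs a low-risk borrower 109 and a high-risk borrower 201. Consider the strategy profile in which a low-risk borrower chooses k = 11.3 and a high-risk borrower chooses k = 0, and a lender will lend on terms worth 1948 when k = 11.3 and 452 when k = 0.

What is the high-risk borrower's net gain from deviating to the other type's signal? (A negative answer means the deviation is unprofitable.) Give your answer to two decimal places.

-775.30

Playing k = 0 the high-risk borrower receives 452.
Deviating to k = 11.3 brings payment 1948 at cost 201 × 11.3 = 2271.3, netting -323.3.
Gain from deviating: -323.3 − 452 = -775.30.
The gain is negative, so the high-risk type's incentive-compatibility constraint is satisfied.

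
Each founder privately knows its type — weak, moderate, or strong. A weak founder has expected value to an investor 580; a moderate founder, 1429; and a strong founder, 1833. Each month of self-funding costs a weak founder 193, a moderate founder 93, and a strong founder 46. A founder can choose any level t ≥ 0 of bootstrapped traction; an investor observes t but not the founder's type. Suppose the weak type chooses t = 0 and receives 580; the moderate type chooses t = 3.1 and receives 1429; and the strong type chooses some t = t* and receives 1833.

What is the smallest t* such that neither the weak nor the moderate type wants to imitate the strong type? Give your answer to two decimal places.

7.44

Moderate type (on-path payoff 1429 − 93×3.1 = 1140.7) won't mimic when 1140.7 ≥ 1833 − 93·t*, i.e. t* ≥ 7.44.
Weak type (on-path payoff 580) won't mimic when 580 ≥ 1833 − 193·t*, i.e. t* ≥ 6.49.
Both must hold, so t* = max(6.49, 7.44) = 7.44. The moderate type's constraint binds.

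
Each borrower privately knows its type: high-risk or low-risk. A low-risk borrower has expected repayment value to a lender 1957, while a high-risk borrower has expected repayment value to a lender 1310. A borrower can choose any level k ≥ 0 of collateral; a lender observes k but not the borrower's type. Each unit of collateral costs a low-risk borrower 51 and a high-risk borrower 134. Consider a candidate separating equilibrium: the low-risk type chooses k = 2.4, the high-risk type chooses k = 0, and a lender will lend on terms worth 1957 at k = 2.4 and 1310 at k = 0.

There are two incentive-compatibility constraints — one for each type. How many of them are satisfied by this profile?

High-risk type: stay at 0 → 1310; mimic → 1957 − 134 × 2.4 = 1635.4. IC fails (1310 < 1635.4).
Low-risk type: signal → 1957 − 51 × 2.4 = 1834.6; deviate to 0 → 1310. IC holds (1834.6 ≥ 1310).
1 of 2 constraints hold, so this profile is not an equilibrium.

1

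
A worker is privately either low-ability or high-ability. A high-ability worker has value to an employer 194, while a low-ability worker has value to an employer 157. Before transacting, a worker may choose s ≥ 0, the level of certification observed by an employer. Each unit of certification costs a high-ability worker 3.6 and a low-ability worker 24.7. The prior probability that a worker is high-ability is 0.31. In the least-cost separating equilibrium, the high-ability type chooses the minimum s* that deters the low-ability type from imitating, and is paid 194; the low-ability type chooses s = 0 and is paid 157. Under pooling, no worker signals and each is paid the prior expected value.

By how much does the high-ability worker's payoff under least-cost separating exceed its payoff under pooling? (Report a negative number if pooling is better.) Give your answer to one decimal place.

Least-cost separating signal: s* solves 157 = 194 − 24.7·s*, so s* = (194 − 157)/24.7 ≈ 1.4980.
High-ability type's separating payoff: 194 − 3.6 × s* = 194 − 3.6 × (194 − 157)/24.7 = 194 − 133.2/24.7 ≈ 188.607.
Pooling payoff: 0.31 × 194 + 0.69 × 157 = 168.47.
Difference: 188.607 − 168.47 = 20.137, i.e. 20.1 to one decimal place.
The high-ability type prefers to separate.

20.1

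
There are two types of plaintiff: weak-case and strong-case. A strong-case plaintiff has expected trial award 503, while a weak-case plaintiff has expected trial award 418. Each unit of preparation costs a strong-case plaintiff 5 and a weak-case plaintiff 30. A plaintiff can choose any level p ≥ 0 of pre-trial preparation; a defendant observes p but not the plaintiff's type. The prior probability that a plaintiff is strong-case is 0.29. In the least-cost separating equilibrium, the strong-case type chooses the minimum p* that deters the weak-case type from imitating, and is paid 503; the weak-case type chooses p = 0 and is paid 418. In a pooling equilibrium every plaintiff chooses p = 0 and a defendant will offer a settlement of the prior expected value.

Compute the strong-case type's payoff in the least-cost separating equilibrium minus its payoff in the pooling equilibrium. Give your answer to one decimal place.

46.2

Least-cost separating signal: p* solves 418 = 503 − 30·p*, so p* = (503 − 418)/30 ≈ 2.8333.
Strong-case type's separating payoff: 503 − 5 × p* = 503 − 5 × (503 − 418)/30 = 503 − 425/30 ≈ 488.833.
Pooling payoff: 0.29 × 503 + 0.71 × 418 = 442.65.
Difference: 488.833 − 442.65 = 46.183, i.e. 46.2 to one decimal place.
The strong-case type prefers to separate.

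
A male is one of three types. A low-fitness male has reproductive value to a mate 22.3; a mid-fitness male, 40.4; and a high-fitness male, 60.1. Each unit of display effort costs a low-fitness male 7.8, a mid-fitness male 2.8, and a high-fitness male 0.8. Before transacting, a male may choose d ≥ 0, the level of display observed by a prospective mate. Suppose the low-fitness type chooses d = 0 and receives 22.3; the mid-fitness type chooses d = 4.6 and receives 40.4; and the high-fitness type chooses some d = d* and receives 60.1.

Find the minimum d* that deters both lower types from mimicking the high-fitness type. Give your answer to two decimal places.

11.64

Low-fitness type (on-path payoff 22.3) won't mimic when 22.3 ≥ 60.1 − 7.8·d*, i.e. d* ≥ 4.85.
Mid-fitness type (on-path payoff 40.4 − 2.8×4.6 = 27.52) won't mimic when 27.52 ≥ 60.1 − 2.8·d*, i.e. d* ≥ 11.64.
Both must hold, so d* = max(4.85, 11.64) = 11.64. The mid-fitness type's constraint binds.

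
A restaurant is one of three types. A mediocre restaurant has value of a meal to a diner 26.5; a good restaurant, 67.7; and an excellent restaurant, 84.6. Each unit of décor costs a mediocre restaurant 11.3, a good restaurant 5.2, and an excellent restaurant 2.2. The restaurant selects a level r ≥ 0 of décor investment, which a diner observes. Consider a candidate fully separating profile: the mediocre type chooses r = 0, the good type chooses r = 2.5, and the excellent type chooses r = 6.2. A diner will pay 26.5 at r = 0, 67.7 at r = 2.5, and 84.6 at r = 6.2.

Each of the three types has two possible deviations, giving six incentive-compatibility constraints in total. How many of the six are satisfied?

5

Excellent (own payoff 84.6 − 2.2×6.2 = 70.96): to r=0 gives 26.5 → no gain ✓; to r=2.5 gives 67.7 − 2.2×2.5 = 62.2 → no gain ✓.
Mediocre (own payoff 26.5): to r=2.5 gives 67.7 − 11.3×2.5 = 39.45 → profitable ✗; to r=6.2 gives 84.6 − 11.3×6.2 = 14.54 → no gain ✓.
Good (own payoff 67.7 − 5.2×2.5 = 54.7): to r=0 gives 26.5 → no gain ✓; to r=6.2 gives 84.6 − 5.2×6.2 = 52.36 → no gain ✓.
5 of the 6 constraints hold; not an equilibrium.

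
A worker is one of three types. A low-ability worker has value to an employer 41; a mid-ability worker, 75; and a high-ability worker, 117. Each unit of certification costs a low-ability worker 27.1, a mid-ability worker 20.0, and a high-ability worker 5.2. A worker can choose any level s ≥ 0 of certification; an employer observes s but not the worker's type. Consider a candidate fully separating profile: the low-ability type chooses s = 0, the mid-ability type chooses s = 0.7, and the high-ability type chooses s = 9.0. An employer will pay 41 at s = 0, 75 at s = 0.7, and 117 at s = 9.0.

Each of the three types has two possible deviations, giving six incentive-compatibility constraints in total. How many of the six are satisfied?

Mid-ability (own payoff 75 − 20.0×0.7 = 61): to s=0 gives 41 → no gain ✓; to s=9.0 gives 117 − 20.0×9.0 = -63 → no gain ✓.
High-ability (own payoff 117 − 5.2×9.0 = 70.2): to s=0 gives 41 → no gain ✓; to s=0.7 gives 75 − 5.2×0.7 = 71.36 → profitable ✗.
Low-ability (own payoff 41): to s=0.7 gives 75 − 27.1×0.7 = 56.03 → profitable ✗; to s=9.0 gives 117 − 27.1×9.0 = -126.9 → no gain ✓.
4 of the 6 constraints hold; not an equilibrium.

4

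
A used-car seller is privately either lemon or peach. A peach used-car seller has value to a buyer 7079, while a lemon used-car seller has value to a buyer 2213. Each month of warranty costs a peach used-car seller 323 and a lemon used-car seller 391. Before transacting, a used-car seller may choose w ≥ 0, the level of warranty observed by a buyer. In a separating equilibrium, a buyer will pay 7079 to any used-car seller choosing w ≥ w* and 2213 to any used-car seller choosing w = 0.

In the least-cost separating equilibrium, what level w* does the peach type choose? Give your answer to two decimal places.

12.45

A lemon used-car seller choosing w = 0 receives 2213.
Imitating at w* instead would pay 7079 at cost 391·w*, netting 7079 − 391·w*.
Indifference: 2213 = 7079 − 391·w*, so w* = (7079 − 2213) / 391 ≈ 12.45.
At w* the lemon type's incentive constraint just binds; the peach type strictly prefers w* since its per-unit cost is lower.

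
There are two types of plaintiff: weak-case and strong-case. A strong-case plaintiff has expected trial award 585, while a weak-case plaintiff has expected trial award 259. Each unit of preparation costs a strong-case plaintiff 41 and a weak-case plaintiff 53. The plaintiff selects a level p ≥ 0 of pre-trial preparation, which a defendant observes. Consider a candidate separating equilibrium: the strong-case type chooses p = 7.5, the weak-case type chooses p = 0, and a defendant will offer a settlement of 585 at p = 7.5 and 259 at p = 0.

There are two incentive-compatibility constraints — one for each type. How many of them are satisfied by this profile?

2

Weak-case type: stay at 0 → 259; mimic → 585 − 53 × 7.5 = 187.5. IC holds (259 ≥ 187.5).
Strong-case type: signal → 585 − 41 × 7.5 = 277.5; deviate to 0 → 259. IC holds (277.5 ≥ 259).
2 of 2 constraints hold, so this is a separating equilibrium.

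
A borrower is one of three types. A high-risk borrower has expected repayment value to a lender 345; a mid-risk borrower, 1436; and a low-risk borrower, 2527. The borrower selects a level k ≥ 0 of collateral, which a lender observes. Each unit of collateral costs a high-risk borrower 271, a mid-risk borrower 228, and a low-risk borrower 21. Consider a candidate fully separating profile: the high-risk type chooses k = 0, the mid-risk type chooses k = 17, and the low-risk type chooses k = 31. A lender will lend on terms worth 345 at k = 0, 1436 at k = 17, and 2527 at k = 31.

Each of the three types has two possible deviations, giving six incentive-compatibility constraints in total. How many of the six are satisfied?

Low-risk (own payoff 2527 − 21×31 = 1876): to k=0 gives 345 → no gain ✓; to k=17 gives 1436 − 21×17 = 1079 → no gain ✓.
Mid-risk (own payoff 1436 − 228×17 = -2440): to k=0 gives 345 → profitable ✗; to k=31 gives 2527 − 228×31 = -4541 → no gain ✓.
High-risk (own payoff 345): to k=17 gives 1436 − 271×17 = -3171 → no gain ✓; to k=31 gives 2527 − 271×31 = -5874 → no gain ✓.
5 of the 6 constraints hold; not an equilibrium.

5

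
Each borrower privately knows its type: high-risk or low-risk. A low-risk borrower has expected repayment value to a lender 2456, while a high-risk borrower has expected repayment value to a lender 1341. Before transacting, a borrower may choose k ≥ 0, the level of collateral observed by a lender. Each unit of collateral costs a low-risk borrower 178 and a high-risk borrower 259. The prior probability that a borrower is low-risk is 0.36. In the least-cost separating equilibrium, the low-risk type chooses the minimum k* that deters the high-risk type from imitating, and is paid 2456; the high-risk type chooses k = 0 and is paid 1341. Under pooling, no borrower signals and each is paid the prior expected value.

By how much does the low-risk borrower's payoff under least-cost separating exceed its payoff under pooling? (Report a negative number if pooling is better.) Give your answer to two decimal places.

-52.69

Least-cost separating signal: k* solves 1341 = 2456 − 259·k*, so k* = (2456 − 1341)/259 ≈ 4.3050.
Low-risk type's separating payoff: 2456 − 178 × k* = 2456 − 178 × (2456 − 1341)/259 = 2456 − 198470/259 ≈ 1689.7066.
Pooling payoff: 0.36 × 2456 + 0.64 × 1341 = 1742.4.
Difference: 1689.7066 − 1742.4 = -52.6934, i.e. -52.69 to two decimal places.
The low-risk type would prefer the pooling outcome.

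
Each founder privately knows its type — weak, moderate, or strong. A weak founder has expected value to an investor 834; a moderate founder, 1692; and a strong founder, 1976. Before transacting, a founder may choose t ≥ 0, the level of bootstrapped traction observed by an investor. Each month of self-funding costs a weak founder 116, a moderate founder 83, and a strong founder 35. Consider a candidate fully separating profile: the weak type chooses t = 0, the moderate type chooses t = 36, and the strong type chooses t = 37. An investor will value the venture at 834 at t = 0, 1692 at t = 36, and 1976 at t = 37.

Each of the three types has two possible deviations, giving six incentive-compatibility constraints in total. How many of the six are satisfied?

3

Weak (own payoff 834): to t=36 gives 1692 − 116×36 = -2484 → no gain ✓; to t=37 gives 1976 − 116×37 = -2316 → no gain ✓.
Strong (own payoff 1976 − 35×37 = 681): to t=0 gives 834 → profitable ✗; to t=36 gives 1692 − 35×36 = 432 → no gain ✓.
Moderate (own payoff 1692 − 83×36 = -1296): to t=0 gives 834 → profitable ✗; to t=37 gives 1976 − 83×37 = -1095 → profitable ✗.
3 of the 6 constraints hold; not an equilibrium.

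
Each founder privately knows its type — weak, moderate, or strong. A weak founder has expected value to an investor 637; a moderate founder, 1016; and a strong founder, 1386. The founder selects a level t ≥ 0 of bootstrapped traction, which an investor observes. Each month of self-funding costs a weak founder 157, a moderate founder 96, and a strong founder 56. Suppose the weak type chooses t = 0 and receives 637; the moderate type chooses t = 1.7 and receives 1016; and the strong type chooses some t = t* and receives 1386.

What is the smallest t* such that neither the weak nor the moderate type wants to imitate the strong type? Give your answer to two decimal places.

5.55

Weak type (on-path payoff 637) won't mimic when 637 ≥ 1386 − 157·t*, i.e. t* ≥ 4.77.
Moderate type (on-path payoff 1016 − 96×1.7 = 852.8) won't mimic when 852.8 ≥ 1386 − 96·t*, i.e. t* ≥ 5.55.
Both must hold, so t* = max(4.77, 5.55) = 5.55. The moderate type's constraint binds.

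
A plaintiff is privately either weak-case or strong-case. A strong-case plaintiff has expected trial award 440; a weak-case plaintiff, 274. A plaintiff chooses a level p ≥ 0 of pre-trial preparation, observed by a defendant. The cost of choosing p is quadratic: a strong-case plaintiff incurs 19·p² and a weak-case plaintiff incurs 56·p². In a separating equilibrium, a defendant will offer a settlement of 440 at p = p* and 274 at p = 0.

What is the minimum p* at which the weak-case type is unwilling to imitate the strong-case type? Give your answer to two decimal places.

The weak-case type at p = 0 receives 274; imitating at p* yields 440 − 56·p*².
Indifference: 274 = 440 − 56·p*², so p*² = (440 − 274) / 56 ≈ 2.9643.
p* = √2.9643 ≈ 1.72.

1.72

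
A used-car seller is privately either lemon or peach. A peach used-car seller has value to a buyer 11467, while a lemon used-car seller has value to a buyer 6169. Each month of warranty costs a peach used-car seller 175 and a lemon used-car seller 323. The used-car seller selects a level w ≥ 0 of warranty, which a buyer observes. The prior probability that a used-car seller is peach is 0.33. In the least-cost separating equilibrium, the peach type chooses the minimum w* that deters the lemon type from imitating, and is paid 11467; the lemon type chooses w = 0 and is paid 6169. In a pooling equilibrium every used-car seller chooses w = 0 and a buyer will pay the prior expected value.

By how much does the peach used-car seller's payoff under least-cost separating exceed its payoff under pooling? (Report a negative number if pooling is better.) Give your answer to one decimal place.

Least-cost separating signal: w* solves 6169 = 11467 − 323·w*, so w* = (11467 − 6169)/323 ≈ 16.4025.
Peach type's separating payoff: 11467 − 175 × w* = 11467 − 175 × (11467 − 6169)/323 = 11467 − 927150/323 ≈ 8596.567.
Pooling payoff: 0.33 × 11467 + 0.67 × 6169 = 7917.34.
Difference: 8596.567 − 7917.34 = 679.227, i.e. 679.2 to one decimal place.
The peach type prefers to separate.

679.2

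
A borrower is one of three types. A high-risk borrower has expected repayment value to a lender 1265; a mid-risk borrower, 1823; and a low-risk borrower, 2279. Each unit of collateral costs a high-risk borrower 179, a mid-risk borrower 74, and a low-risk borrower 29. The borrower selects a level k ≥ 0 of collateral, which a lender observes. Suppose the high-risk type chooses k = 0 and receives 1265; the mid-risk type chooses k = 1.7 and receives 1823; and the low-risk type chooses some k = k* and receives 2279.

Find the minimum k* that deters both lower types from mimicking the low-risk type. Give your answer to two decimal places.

High-risk type (on-path payoff 1265) won't mimic when 1265 ≥ 2279 − 179·k*, i.e. k* ≥ 5.66.
Mid-risk type (on-path payoff 1823 − 74×1.7 = 1697.2) won't mimic when 1697.2 ≥ 2279 − 74·k*, i.e. k* ≥ 7.86.
Both must hold, so k* = max(5.66, 7.86) = 7.86. The mid-risk type's constraint binds.

7.86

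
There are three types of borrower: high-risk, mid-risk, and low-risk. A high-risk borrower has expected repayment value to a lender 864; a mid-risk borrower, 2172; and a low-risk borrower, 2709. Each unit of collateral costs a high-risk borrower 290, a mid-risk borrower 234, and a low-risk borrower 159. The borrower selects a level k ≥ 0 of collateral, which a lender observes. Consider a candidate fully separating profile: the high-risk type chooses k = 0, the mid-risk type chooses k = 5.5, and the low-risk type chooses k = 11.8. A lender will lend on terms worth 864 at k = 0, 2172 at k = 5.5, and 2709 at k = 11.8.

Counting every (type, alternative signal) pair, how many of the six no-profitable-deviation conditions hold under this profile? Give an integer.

High-risk (own payoff 864): to k=5.5 gives 2172 − 290×5.5 = 577 → no gain ✓; to k=11.8 gives 2709 − 290×11.8 = -713 → no gain ✓.
Mid-risk (own payoff 2172 − 234×5.5 = 885): to k=0 gives 864 → no gain ✓; to k=11.8 gives 2709 − 234×11.8 = -52.2 → no gain ✓.
Low-risk (own payoff 2709 − 159×11.8 = 832.8): to k=0 gives 864 → profitable ✗; to k=5.5 gives 2172 − 159×5.5 = 1297.5 → profitable ✗.
4 of the 6 constraints hold; not an equilibrium.

4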